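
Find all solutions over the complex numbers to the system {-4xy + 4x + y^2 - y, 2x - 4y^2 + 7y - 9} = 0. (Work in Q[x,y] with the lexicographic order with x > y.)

Compute a lex Gröbner basis by Buchberger's algorithm.
f_1 = -4xy + 4x + y^2 - y, LT = xy.
f_2 = 2x - 4y^2 + 7y - 9, LT = x.

S(f_1,f_2): lcm = xy. S = -x + 2y^3 - 15/4y^2 + 19/4y.
  leading term x: subtract (-1/2)·f_2 from -x + 2y^3 - 15/4y^2 + 19/4y → 2y^3 - 23/4y^2 + 33/4y - 9/2
  leading term y^3: no divisor's leading term divides it; move 2y^3 to the remainder.
  leading term y^2: no divisor's leading term divides it; move -23/4y^2 to the remainder.
  leading term y: no divisor's leading term divides it; move 33/4y to the remainder.
  leading term 1: no divisor's leading term divides it; move -9/2 to the remainder.
  remainder 2y^3 - 23/4y^2 + 33/4y - 9/2 ≠ 0; add h_3 = 2y^3 - 23/4y^2 + 33/4y - 9/2 to the basis.

S(f_1,h_3): lcm = xy^3. S = 15/8xy^2 - 33/8xy + 9/4x - 1/4y^4 + 1/4y^3.
  leading term xy^2: subtract (-15/32y)·f_1 from 15/8xy^2 - 33/8xy + 9/4x - 1/4y^4 + 1/4y^3 → -9/4xy + 9/4x - 1/4y^4 + 23/32y^3 - 15/32y^2
  leading term xy: subtract (9/16)·f_1 from -9/4xy + 9/4x - 1/4y^4 + 23/32y^3 - 15/32y^2 → -1/4y^4 + 23/32y^3 - 33/32y^2 + 9/16y
  leading term y^4: subtract (-1/8y)·h_3 from -1/4y^4 + 23/32y^3 - 33/32y^2 + 9/16y → 0
  remainder 0.

S(f_2,h_3): leading monomials are coprime, so the S-polynomial reduces to 0 (Buchberger's first criterion).
Every S-polynomial of the final basis reduces to 0, so we have a Gröbner basis.
Inter-reduce: drop elements whose leading term is divisible by another's, tail-reduce, and make monic.
Reduced Gröbner basis: {x - 2y^2 + 7/2y - 9/2, y^3 - 23/8y^2 + 33/8y - 9/4}.

Since the basis is lex-ordered, y^3 - 23/8y^2 + 33/8y - 9/4 is univariate in y. Its roots are {1, 15/16 - 3*sqrt(39)*I/16, 15/16 + 3*sqrt(39)*I/16}. Back-substituting each root into the other basis elements fixes the other coordinates.
  y = 1: the earlier basis element becomes x - 3 = 0, giving x = 3 — point (3, 1).
  y = 15/16 - 3*sqrt(39)*I/16: the earlier basis element becomes x - 15/64 + 3*sqrt(39)*I/64 = 0, giving x = 15/64 - 3*sqrt(39)*I/64 — point (15/64 - 3*sqrt(39)*I/64, 15/16 - 3*sqrt(39)*I/16).
  y = 15/16 + 3*sqrt(39)*I/16: the earlier basis element becomes x - 15/64 - 3*sqrt(39)*I/64 = 0, giving x = 15/64 + 3*sqrt(39)*I/64 — point (15/64 + 3*sqrt(39)*I/64, 15/16 + 3*sqrt(39)*I/16).
Check: every point annihilates each of the original generators.

{(3, 1), (15/64 - 3*sqrt(39)*I/64, 15/16 - 3*sqrt(39)*I/16), (15/64 + 3*sqrt(39)*I/64, 15/16 + 3*sqrt(39)*I/16)}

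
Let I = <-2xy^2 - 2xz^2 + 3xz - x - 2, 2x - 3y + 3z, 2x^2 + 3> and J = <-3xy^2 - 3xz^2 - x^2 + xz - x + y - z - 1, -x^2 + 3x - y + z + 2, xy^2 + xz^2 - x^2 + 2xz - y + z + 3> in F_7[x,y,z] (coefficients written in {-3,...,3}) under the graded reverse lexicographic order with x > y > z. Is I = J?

Two ideals are equal iff their reduced Gröbner bases coincide (the reduced basis is unique for a fixed ordering).
Buchberger on the first generating set:
f_1 = -2xy^2 - 2xz^2 + 3xz - x - 2, LT = xy^2.
f_2 = 2x - 3y + 3z, LT = x.
f_3 = 2x^2 + 3, LT = x^2.

S(f_1,f_2): lcm = xy^2. S = -2y^3 + 2y^2z + xz^2 + 2xz - 3x + 1.
  reduce S modulo (f_1, f_2, f_3):
  remainder -2y^3 + 2y^2z - 2yz^2 + 2z^3 + 3yz - 3z^2 - y + z + 1 ≠ 0; add g_4 = -2y^3 + 2y^2z - 2yz^2 + 2z^3 + 3yz - 3z^2 - y + z + 1 to the basis.

S(f_1,f_3): lcm = x^2y^2. S = x^2z^2 + 2x^2z - 3x^2 + 2y^2 + x.
  reduce S modulo (f_1, f_2, f_3, g_4):
  remainder -3y^2z^2 - yz^3 - 3z^4 + y^2z - 2yz^2 + z^3 - 3y^2 + 3yz + 2z^2 - 2y + 2z ≠ 0; add g_5 = -3y^2z^2 - yz^3 - 3z^4 + y^2z - 2yz^2 + z^3 - 3y^2 + 3yz + 2z^2 - 2y + 2z to the basis.

S(f_2,f_3): lcm = x^2. S = 2xy - 2xz + 2.
  reduce S modulo (f_1, f_2, f_3, g_4, g_5):
  remainder 3y^2 + yz + 3z^2 + 2 ≠ 0; add g_6 = 3y^2 + yz + 3z^2 + 2 to the basis.

S(f_1,g_5): lcm = xy^2z^2. S = 2xyz^3 - 2xy^2z - 3xyz^2 - xy^2 + xyz - 3xy + 3xz + z^2.
  reduce S modulo (f_1, f_2, f_3, g_4, g_5, g_6):
  remainder 3yz^4 - 3z^5 + 2yz^3 - 2z^4 - yz^2 + 3z^3 - yz + 2z^2 - y - 3z - 3 ≠ 0; add g_7 = 3yz^4 - 3z^5 + 2yz^3 - 2z^4 - yz^2 + 3z^3 - yz + 2z^2 - y - 3z - 3 to the basis.

S(f_1,g_6): lcm = xy^2. S = 2xyz + 2xz + x + 1.
  reduce S modulo (f_1, f_2, f_3, g_4, g_5, g_6, g_7):
  remainder 3yz^2 - 3z^3 + 3yz - 3z^2 - 2y + 1 ≠ 0; add g_8 = 3yz^2 - 3z^3 + 3yz - 3z^2 - 2y + 1 to the basis.

S(g_5,g_6): lcm = y^2z^2. S = 2y^2z + 3yz^2 + 2z^3 + y^2 - yz + z^2 + 3y - 3z.
  reduce S modulo (f_1, f_2, f_3, g_4, g_5, g_6, g_7, g_8):
  remainder yz + 3y - 2z - 3 ≠ 0; add g_9 = yz + 3y - 2z - 3 to the basis.

S(f_1,g_7): lcm = xy^2z^4. S = xyz^5 + xz^6 - 3xy^2z^3 + 3xyz^4 + 2xz^5 - 2xy^2z^2 - xyz^3 - 3xz^4 - 2xy^2z - 3xyz^2 + z^4 - 2xy^2 + xyz + xy.
  reduce S modulo (f_1, f_2, f_3, g_4, g_5, g_6, g_7, g_8, g_9):
  remainder -z^5 - z^4 + 2z^3 + 2z^2 - y + 2z - 1 ≠ 0; add g_10 = -z^5 - z^4 + 2z^3 + 2z^2 - y + 2z - 1 to the basis.

S(g_4,g_7): lcm = y^3z^4. S = yz^6 - z^7 - 3y^3z^3 + 3y^2z^4 + 2yz^5 - 2z^6 - 2y^3z^2 - y^2z^3 - 3yz^4 + 3z^5 - 2y^3z - 3y^2z^2 + 3z^4 - 2y^3 + y^2z + y^2.
  reduce S modulo (f_1, f_2, f_3, g_4, g_5, g_6, g_7, g_8, g_9, g_10):
  remainder 3z^3 - 3z^2 - 2y + 3z + 3 ≠ 0; add g_11 = 3z^3 - 3z^2 - 2y + 3z + 3 to the basis.

The other S-polynomials (S(f_1,g_4), S(f_2,g_4), S(f_3,g_4), S(f_2,g_5), S(f_3,g_5), S(g_4,g_5), S(f_2,g_6), S(f_3,g_6), S(g_4,g_6), S(f_2,g_7), S(f_3,g_7), S(g_5,g_7), S(g_6,g_7), S(f_1,g_8), S(f_2,g_8), S(f_3,g_8), S(g_4,g_8), S(g_5,g_8), S(g_6,g_8), S(g_7,g_8), S(f_1,g_9), S(f_2,g_9), S(f_3,g_9), S(g_4,g_9), S(g_5,g_9), S(g_6,g_9), S(g_7,g_9), S(g_8,g_9), S(f_1,g_10), S(f_2,g_10), S(f_3,g_10), S(g_4,g_10), S(g_5,g_10), S(g_6,g_10), S(g_7,g_10), S(g_8,g_10), S(g_9,g_10), S(f_1,g_11), S(f_2,g_11), S(f_3,g_11), S(g_4,g_11), S(g_5,g_11), S(g_6,g_11), S(g_7,g_11), S(g_8,g_11), S(g_9,g_11), S(g_10,g_11)) all reduce to 0 modulo the current basis, so we have a Gröbner basis.
Inter-reduce: drop elements whose leading term is divisible by another's, tail-reduce, and make monic.
Reduced Gröbner basis: {z^3 - z^2 - 3y + z + 1, y^2 + z^2 - y + 3z - 3, yz + 3y - 2z - 3, x + 2y - 2z}.

Buchberger on the second generating set:
h_1 = -3xy^2 - 3xz^2 - x^2 + xz - x + y - z - 1, LT = xy^2.
h_2 = -x^2 + 3x - y + z + 2, LT = x^2.
h_3 = xy^2 + xz^2 - x^2 + 2xz - y + z + 3, LT = xy^2.

S(h_1,h_2): lcm = x^2y^2. S = x^2z^2 - 2x^3 + 3xy^2 - y^3 + 2x^2z + y^2z - 2x^2 + 2xy + 2y^2 - 2xz - 2x.
  reduce S modulo (h_1, h_2, h_3):
  remainder -y^3 + y^2z - yz^2 + z^3 - 3xy + 2y^2 + 3xz - 2yz - 3z^2 + x + 3y + z + 2 ≠ 0; add k_4 = -y^3 + y^2z - yz^2 + z^3 - 3xy + 2y^2 + 3xz - 2yz - 3z^2 + x + 3y + z + 2 to the basis.

S(h_1,h_3): lcm = xy^2. S = -x^2 - 2x + 3y - 3z + 2.
  reduce S modulo (h_1, h_2, h_3, k_4):
  remainder 2x - 3y + 3z ≠ 0; add k_5 = 2x - 3y + 3z to the basis.

S(h_2,h_3): lcm = x^2y^2. S = -x^2z^2 + x^3 - 3xy^2 + y^3 - 2x^2z - y^2z + xy - 2y^2 - xz - 3x.
  reduce S modulo (h_1, h_2, h_3, k_4, k_5):
  remainder -y^2 + 2yz - z^2 - 3 ≠ 0; add k_6 = -y^2 + 2yz - z^2 - 3 to the basis.

S(h_1,k_5): lcm = xy^2. S = -2y^3 + 2y^2z + xz^2 - 2x^2 + 2xz - 2x + 2y - 2z - 2.
  reduce S modulo (h_1, h_2, h_3, k_4, k_5, k_6):
  remainder -yz - 3y + 2z + 3 ≠ 0; add k_7 = -yz - 3y + 2z + 3 to the basis.

S(h_1,k_6): lcm = xy^2. S = 2xyz - 2x^2 + 2xz + 2x + 2y - 2z - 2.
  reduce S modulo (h_1, h_2, h_3, k_4, k_5, k_6, k_7):
  remainder -3z^3 + 3z^2 + 2y - 3z - 3 ≠ 0; add k_8 = -3z^3 + 3z^2 + 2y - 3z - 3 to the basis.

The other S-polynomials (S(h_1,k_4), S(h_2,k_4), S(h_3,k_4), S(h_2,k_5), S(h_3,k_5), S(k_4,k_5), S(h_2,k_6), S(h_3,k_6), S(k_4,k_6), S(k_5,k_6), S(h_1,k_7), S(h_2,k_7), S(h_3,k_7), S(k_4,k_7), S(k_5,k_7), S(k_6,k_7), S(h_1,k_8), S(h_2,k_8), S(h_3,k_8), S(k_4,k_8), S(k_5,k_8), S(k_6,k_8), S(k_7,k_8)) all reduce to 0 modulo the current basis, so we have a Gröbner basis.
Inter-reduce: drop elements whose leading term is divisible by another's, tail-reduce, and make monic.
Reduced Gröbner basis: {z^3 - z^2 - 3y + z + 1, y^2 + z^2 - y + 3z - 3, yz + 3y - 2z - 3, x + 2y - 2z}.

Same reduced basis, so the two generating sets span the same ideal.

Yes, the ideals are equal.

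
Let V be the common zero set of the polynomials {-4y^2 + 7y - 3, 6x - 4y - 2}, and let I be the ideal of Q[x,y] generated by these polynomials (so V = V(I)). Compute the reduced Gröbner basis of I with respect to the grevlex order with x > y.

Buchberger's algorithm terminates because the ascending chain of leading-term ideals stabilizes.

f_1 = -4y^2 + 7y - 3, LT = y^2.
f_2 = 6x - 4y - 2, LT = x.

The S-polynomials (S(f_1,f_2)) all reduce to 0 modulo the current basis, so we have a Gröbner basis.

G = {y^2 - 7/4y + 3/4, x - 2/3y - 1/3}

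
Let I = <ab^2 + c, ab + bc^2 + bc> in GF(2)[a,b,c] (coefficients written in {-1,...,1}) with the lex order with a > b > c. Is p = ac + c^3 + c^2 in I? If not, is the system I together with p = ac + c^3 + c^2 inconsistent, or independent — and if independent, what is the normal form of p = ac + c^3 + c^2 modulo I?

ac + c^3 + c^2 lies in I (it reduces to 0).

First compute the reduced Gröbner basis of I by Buchberger's algorithm.
f_1 = ab^2 + c, LT = ab^2.
f_2 = ab + bc^2 + bc, LT = ab.

S(f_1,f_2): lcm = ab^2. S = b^2c^2 + b^2c + c.
  leading term b^2c^2: no divisor's leading term divides it; move b^2c^2 to the remainder.
  leading term b^2c: no divisor's leading term divides it; move b^2c to the remainder.
  leading term c: no divisor's leading term divides it; move c to the remainder.
  remainder b^2c^2 + b^2c + c ≠ 0; add h_3 = b^2c^2 + b^2c + c to the basis.

S(f_1,h_3): lcm = ab^2c^2. S = ab^2c + ac + c^3.
  leading term ab^2c: subtract (c)·f_1 from ab^2c + ac + c^3 → ac + c^3 + c^2
  leading term ac: no divisor's leading term divides it; move ac to the remainder.
  leading term c^3: no divisor's leading term divides it; move c^3 to the remainder.
  leading term c^2: no divisor's leading term divides it; move c^2 to the remainder.
  remainder ac + c^3 + c^2 ≠ 0; add h_4 = ac + c^3 + c^2 to the basis.

The other S-polynomials (S(f_2,h_3), S(f_1,h_4), S(f_2,h_4), S(h_3,h_4)) all reduce to 0 modulo the current basis, so we have a Gröbner basis.
Inter-reduce: drop elements whose leading term is divisible by another's, tail-reduce, and make monic.
Reduced Gröbner basis: {ab + bc^2 + bc, ac + c^3 + c^2, b^2c^2 + b^2c + c}.
Label its elements g_1 = ab + bc^2 + bc, g_2 = ac + c^3 + c^2, g_3 = b^2c^2 + b^2c + c.

Reduce p = ac + c^3 + c^2 modulo G:
  leading term ac: subtract (1)·g_2 from ac + c^3 + c^2 → 0
  normal form = 0.
Since the normal form is 0, p ∈ I.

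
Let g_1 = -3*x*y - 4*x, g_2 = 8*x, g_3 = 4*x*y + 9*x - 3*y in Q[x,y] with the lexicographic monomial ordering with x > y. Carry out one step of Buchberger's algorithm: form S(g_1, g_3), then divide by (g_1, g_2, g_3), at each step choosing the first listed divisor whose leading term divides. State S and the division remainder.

lcm(LM(g_1), LM(g_3)) = x*y.
S = (lcm/LT(g_1))·g_1 − (lcm/LT(g_3))·g_3 = -11/12*x + 3/4*y.
Reduce S modulo (g_1, g_2, g_3) in that order:
  leading term x: subtract (-11/96)·g_2 from -11/12*x + 3/4*y → 3/4*y
  leading term y: no divisor's leading term divides it; move 3/4*y to the remainder.
The remainder 3/4*y is nonzero, so it would be added as the next basis element.
This is the inner loop of Buchberger's algorithm — each nonzero remainder becomes a new basis element.

S(g_1, g_3) = -11/12*x + 3/4*y; remainder on division = 3/4*y.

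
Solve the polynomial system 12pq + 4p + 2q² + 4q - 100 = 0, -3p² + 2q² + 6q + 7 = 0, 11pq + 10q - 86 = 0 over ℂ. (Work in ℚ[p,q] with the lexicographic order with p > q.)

{(3, 2)}

Compute a lex Gröbner basis by Buchberger's algorithm.
f_1 = 12pq + 4p + 2q² + 4q - 100, LT = pq.
f_2 = -3p² + 2q² + 6q + 7, LT = p².
f_3 = 11pq + 10q - 86, LT = pq.

S(f_1,f_2): lcm = p²q. S = ⅓p² + ⅙pq² + ⅓pq - 25/3p + ⅔q³ + 2q² + 7/3q.
  leading term p²: subtract (-1/9)·f_2 from ⅓p² + ⅙pq² + ⅓pq - 25/3p + ⅔q³ + 2q² + 7/3q → ⅙pq² + ⅓pq - 25/3p + ⅔q³ + 20/9q² + 3q + 7/9
  leading term pq²: subtract (1/72q)·f_1 from ⅙pq² + ⅓pq - 25/3p + ⅔q³ + 20/9q² + 3q + 7/9 → 5/18pq - 25/3p + 23/36q³ + 13/6q² + 79/18q + 7/9
  leading term pq: subtract (5/216)·f_1 from 5/18pq - 25/3p + 23/36q³ + 13/6q² + 79/18q + 7/9 → -455/54p + 23/36q³ + 229/108q² + 116/27q + 167/54
  leading term p: no divisor's leading term divides it; move -455/54p to the remainder.
  leading term q³: no divisor's leading term divides it; move 23/36q³ to the remainder.
  leading term q²: no divisor's leading term divides it; move 229/108q² to the remainder.
  leading term q: no divisor's leading term divides it; move 116/27q to the remainder.
  leading term 1: no divisor's leading term divides it; move 167/54 to the remainder.
  remainder -455/54p + 23/36q³ + 229/108q² + 116/27q + 167/54 ≠ 0; add h_4 = -455/54p + 23/36q³ + 229/108q² + 116/27q + 167/54 to the basis.

S(f_1,f_3): lcm = pq. S = ⅓p + ⅙q² - 19/33q - 17/33.
  leading term p: subtract (-18/455)·h_4 from ⅓p + ⅙q² - 19/33q - 17/33 → 23/910q³ + 114/455q² - 2031/5005q - 1966/5005
  leading term q³: no divisor's leading term divides it; move 23/910q³ to the remainder.
  leading term q²: no divisor's leading term divides it; move 114/455q² to the remainder.
  leading term q: no divisor's leading term divides it; move -2031/5005q to the remainder.
  leading term 1: no divisor's leading term divides it; move -1966/5005 to the remainder.
  remainder 23/910q³ + 114/455q² - 2031/5005q - 1966/5005 ≠ 0; add h_5 = 23/910q³ + 114/455q² - 2031/5005q - 1966/5005 to the basis.

S(f_2,f_3): lcm = p²q. S = -10/11pq + 86/11p - ⅔q³ - 2q² - 7/3q.
  leading term pq: subtract (-5/66)·f_1 from -10/11pq + 86/11p - ⅔q³ - 2q² - 7/3q → 268/33p - ⅔q³ - 61/33q² - 67/33q - 250/33
  leading term p: subtract (-4824/5005)·h_4 from 268/33p - ⅔q³ - 61/33q² - 67/33q - 250/33 → -764/15015q³ + 977/5005q² + 2881/1365q - 22998/5005
  leading term q³: subtract (-1528/759)·h_5 from -764/15015q³ + 977/5005q² + 2881/1365q - 22998/5005 → 177/253q² + 10801/8349q - 44966/8349
  leading term q²: no divisor's leading term divides it; move 177/253q² to the remainder.
  leading term q: no divisor's leading term divides it; move 10801/8349q to the remainder.
  leading term 1: no divisor's leading term divides it; move -44966/8349 to the remainder.
  remainder 177/253q² + 10801/8349q - 44966/8349 ≠ 0; add h_6 = 177/253q² + 10801/8349q - 44966/8349 to the basis.

S(f_1,h_4): lcm = pq. S = ⅓p + 69/910q⁴ + 229/910q³ + 1847/2730q² + 956/1365q - 25/3.
  leading term p: subtract (-18/455)·h_4 from ⅓p + 69/910q⁴ + 229/910q³ + 1847/2730q² + 956/1365q - 25/3 → 69/910q⁴ + 18/65q³ + 346/455q² + 396/455q - 3736/455
  leading term q⁴: subtract (3q)·h_5 from 69/910q⁴ + 18/65q³ + 346/455q² + 396/455q - 3736/455 → -216/455q³ + 9899/5005q² + 10254/5005q - 3736/455
  leading term q³: subtract (-432/23)·h_5 from -216/455q³ + 9899/5005q² + 10254/5005q - 3736/455 → 1691/253q² - 1410/253q - 3944/253
  leading term q²: subtract (1691/177)·h_6 from 1691/253q² - 1410/253q - 3944/253 → -1152187/64251q + 2304374/64251
  leading term q: no divisor's leading term divides it; move -1152187/64251q to the remainder.
  leading term 1: no divisor's leading term divides it; move 2304374/64251 to the remainder.
  remainder -1152187/64251q + 2304374/64251 ≠ 0; add h_7 = -1152187/64251q + 2304374/64251 to the basis.

The other S-polynomials (S(f_2,h_4), S(f_3,h_4), S(f_1,h_5), S(f_2,h_5), S(f_3,h_5), S(h_4,h_5), S(f_1,h_6), S(f_2,h_6), S(f_3,h_6), S(h_4,h_6), S(h_5,h_6), S(f_1,h_7), S(f_2,h_7), S(f_3,h_7), S(h_4,h_7), S(h_5,h_7), S(h_6,h_7)) all reduce to 0 modulo the current basis, so we have a Gröbner basis.
Inter-reduce: drop elements whose leading term is divisible by another's, tail-reduce, and make monic.
Reduced Gröbner basis: {p - 3, q - 2}.

The lex basis is triangular: the last element involves only q. Solving q - 2 = 0 gives q ∈ {2}; substituting each value into the earlier elements determines the remaining variables.
  q = 2: the earlier basis element becomes p - 3 = 0, giving p = 3 — point (3, 2).
Zero-dimensionality of the ideal guarantees finitely many solutions over ℂ.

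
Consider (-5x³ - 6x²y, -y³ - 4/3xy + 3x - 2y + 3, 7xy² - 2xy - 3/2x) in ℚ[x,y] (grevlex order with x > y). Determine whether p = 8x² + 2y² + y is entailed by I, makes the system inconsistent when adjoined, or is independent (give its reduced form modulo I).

Adjoining 8x² + 2y² + y makes the ideal the whole ring: the system is inconsistent.

First compute the reduced Gröbner basis of I by Buchberger's algorithm.
f_1 = -5x³ - 6x²y, LT = x³.
f_2 = -y³ - 4/3xy + 3x - 2y + 3, LT = y³.
f_3 = 7xy² - 2xy - 3/2x, LT = xy².

S(f_1,f_3): lcm = x³y². S = 6/5x²y³ + 2/7x³y + 3/14x³.
  reduce S modulo (f_1, f_2, f_3):
  remainder -1599/245x²y + 4824/1225x² ≠ 0; add h_4 = -1599/245x²y + 4824/1225x² to the basis.

S(f_2,f_3): lcm = xy³. S = 4/3x²y + 2/7xy² - 3x² + 31/14xy - 3x.
  reduce S modulo (f_1, f_2, f_3, h_4):
  remainder -5851/2665x² + 225/98xy - 144/49x ≠ 0; add h_5 = -5851/2665x² + 225/98xy - 144/49x to the basis.

S(f_1,h_4): lcm = x³y. S = 6/5x²y² + 1608/2665x³.
  reduce S modulo (f_1, f_2, f_3, h_4, h_5):
  remainder 1239057/43660162xy - 19824912/545752025x ≠ 0; add h_6 = 1239057/43660162xy - 19824912/545752025x to the basis.

S(f_3,h_5): lcm = x²y². S = 599625/573398xy³ - 2/7x²y - 383760/286699xy² - 3/14x².
  reduce S modulo (f_1, f_2, f_3, h_4, h_5, h_6):
  remainder -129519/409570x ≠ 0; add h_7 = -129519/409570x to the basis.

The other S-polynomials (S(f_1,f_2), S(f_2,h_4), S(f_3,h_4), S(f_1,h_5), S(f_2,h_5), S(h_4,h_5), S(f_1,h_6), S(f_2,h_6), S(f_3,h_6), S(h_4,h_6), S(h_5,h_6), S(f_1,h_7), S(f_2,h_7), S(f_3,h_7), S(h_4,h_7), S(h_5,h_7), S(h_6,h_7)) all reduce to 0 modulo the current basis, so we have a Gröbner basis.
Inter-reduce: drop elements whose leading term is divisible by another's, tail-reduce, and make monic.
Reduced Gröbner basis: {y³ + 2y - 3, x}.
Label its elements g_1 = y³ + 2y - 3, g_2 = x.

Reduce p = 8x² + 2y² + y modulo G:
  leading term x²: subtract (8x)·g_2 from 8x² + 2y² + y → 2y² + y
  leading term y²: no divisor's leading term divides it; move 2y² to the remainder.
  leading term y: no divisor's leading term divides it; move y to the remainder.
  normal form = 2y² + y.
The normal form is nonzero, so p ∉ I. Since p minus its normal form lies in I, I + (p) = I + (r) where r = 2y² + y; decide whether this ideal is the whole ring.
Run Buchberger on G together with r (pairs among the g_i already reduce to 0 since G is a Gröbner basis):
g_1 = y³ + 2y - 3, LT = y³.
g_2 = x, LT = x.
r = 2y² + y, LT = y².

S(g_1,r): lcm = y³. S = -½y² + 2y - 3.
  reduce S modulo (g_1, g_2, r):
  remainder 9/4y - 3 ≠ 0; add m_4 = 9/4y - 3 to the basis.

S(g_1,m_4): lcm = y³. S = 4/3y² + 2y - 3.
  reduce S modulo (g_1, g_2, r, m_4):
  remainder -11/9 ≠ 0; add m_5 = -11/9 to the basis.

The other S-polynomials (S(g_1,g_2), S(g_2,r), S(g_2,m_4), S(r,m_4), S(g_1,m_5), S(g_2,m_5), S(r,m_5), S(m_4,m_5)) all reduce to 0 modulo the current basis, so we have a Gröbner basis.
Inter-reduce: drop elements whose leading term is divisible by another's, tail-reduce, and make monic.
Reduced Gröbner basis: {1}.
The reduced Gröbner basis of I + (p) is {1}: the ideal is the whole ring, so the enlarged system has no common solution — adjoining p is inconsistent.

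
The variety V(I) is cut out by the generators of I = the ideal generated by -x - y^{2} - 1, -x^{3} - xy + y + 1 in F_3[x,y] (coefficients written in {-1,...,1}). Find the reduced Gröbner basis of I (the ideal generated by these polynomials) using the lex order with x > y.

f_1 = -x - y^{2} - 1, LT = x.
f_2 = -x^{3} - xy + y + 1, LT = x^{3}.

S(f_1,f_2): lcm = x^{3}. S = x^{2}y^{2} + x^{2} - xy + y + 1.
  leading term x^{2}y^{2}: subtract (-xy^{2})·f_1 from x^{2}y^{2} + x^{2} - xy + y + 1 → x^{2} - xy^{4} - xy^{2} - xy + y + 1
  leading term x^{2}: subtract (-x)·f_1 from x^{2} - xy^{4} - xy^{2} - xy + y + 1 → -xy^{4} + xy^{2} - xy - x + y + 1
  leading term xy^{4}: subtract (y^{4})·f_1 from -xy^{4} + xy^{2} - xy - x + y + 1 → xy^{2} - xy - x + y^{6} + y^{4} + y + 1
  leading term xy^{2}: subtract (-y^{2})·f_1 from xy^{2} - xy - x + y^{6} + y^{4} + y + 1 → -xy - x + y^{6} - y^{2} + y + 1
  leading term xy: subtract (y)·f_1 from -xy - x + y^{6} - y^{2} + y + 1 → -x + y^{6} + y^{3} - y^{2} - y + 1
  leading term x: subtract (1)·f_1 from -x + y^{6} + y^{3} - y^{2} - y + 1 → y^{6} + y^{3} - y - 1
  leading term y^{6}: no divisor's leading term divides it; move y^{6} to the remainder.
  leading term y^{3}: no divisor's leading term divides it; move y^{3} to the remainder.
  leading term y: no divisor's leading term divides it; move -y to the remainder.
  leading term 1: no divisor's leading term divides it; move -1 to the remainder.
  remainder y^{6} + y^{3} - y - 1 ≠ 0; add g_3 = y^{6} + y^{3} - y - 1 to the basis.

The other S-polynomials (S(f_1,g_3), S(f_2,g_3)) all reduce to 0 modulo the current basis, so we have a Gröbner basis.
Inter-reduce: drop elements whose leading term is divisible by another's, tail-reduce, and make monic.

G = {x + y^{2} + 1, y^{6} + y^{3} - y - 1}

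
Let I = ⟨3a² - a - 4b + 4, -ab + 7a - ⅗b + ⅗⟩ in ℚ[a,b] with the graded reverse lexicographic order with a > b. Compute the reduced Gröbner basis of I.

G = {a² - ⅓a - 4/3b + 4/3, ab - 7a + ⅗b - ⅗, b² + 27/10a - 421/50b + 371/50}

f_1 = 3a² - a - 4b + 4, LT = a².
f_2 = -ab + 7a - ⅗b + ⅗, LT = ab.

S(f_1,f_2): lcm = a²b. S = 7a² - 14/15ab - 4/3b² + ⅗a + 4/3b.
  reduce S modulo (f_1, f_2):
  remainder -4/3b² - 18/5a + 842/75b - 742/75 ≠ 0; add g_3 = -4/3b² - 18/5a + 842/75b - 742/75 to the basis.

The other S-polynomials (S(f_1,g_3), S(f_2,g_3)) all reduce to 0 modulo the current basis, so we have a Gröbner basis.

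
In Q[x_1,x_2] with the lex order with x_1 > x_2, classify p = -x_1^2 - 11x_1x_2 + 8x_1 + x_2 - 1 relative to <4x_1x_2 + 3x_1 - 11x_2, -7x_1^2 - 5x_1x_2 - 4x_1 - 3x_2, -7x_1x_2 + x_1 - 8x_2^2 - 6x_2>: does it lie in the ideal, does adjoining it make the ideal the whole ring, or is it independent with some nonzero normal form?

First compute the reduced Gröbner basis of I by Buchberger's algorithm.
f_1 = 4x_1x_2 + 3x_1 - 11x_2, LT = x_1x_2.
f_2 = -7x_1^2 - 5x_1x_2 - 4x_1 - 3x_2, LT = x_1^2.
f_3 = -7x_1x_2 + x_1 - 8x_2^2 - 6x_2, LT = x_1x_2.

S(f_1,f_2): lcm = x_1^2x_2. S = 3/4x_1^2 - 5/7x_1x_2^2 - 93/28x_1x_2 - 3/7x_2^2.
  reduce S modulo (f_1, f_2, f_3):
  remainder 33/16x_1 - 67/28x_2^2 - 1059/112x_2 ≠ 0; add h_4 = 33/16x_1 - 67/28x_2^2 - 1059/112x_2 to the basis.

S(f_1,f_3): lcm = x_1x_2. S = 25/28x_1 - 8/7x_2^2 - 101/28x_2.
  reduce S modulo (f_1, f_2, f_3, h_4):
  remainder -173/1617x_2^2 + 262/539x_2 ≠ 0; add h_5 = -173/1617x_2^2 + 262/539x_2 to the basis.

S(f_2,f_3): lcm = x_1^2x_2. S = 1/7x_1^2 - 3/7x_1x_2^2 - 2/7x_1x_2 + 3/7x_2^2.
  reduce S modulo (f_1, f_2, f_3, h_4, h_5):
  remainder -134459/33908x_2 ≠ 0; add h_6 = -134459/33908x_2 to the basis.

The other S-polynomials (S(f_1,h_4), S(f_2,h_4), S(f_3,h_4), S(f_1,h_5), S(f_2,h_5), S(f_3,h_5), S(h_4,h_5), S(f_1,h_6), S(f_2,h_6), S(f_3,h_6), S(h_4,h_6), S(h_5,h_6)) all reduce to 0 modulo the current basis, so we have a Gröbner basis.
Inter-reduce: drop elements whose leading term is divisible by another's, tail-reduce, and make monic.
Reduced Gröbner basis: {x_1, x_2}.
Label its elements g_1 = x_1, g_2 = x_2.

Reduce p = -x_1^2 - 11x_1x_2 + 8x_1 + x_2 - 1 modulo G:
  leading term x_1^2: subtract (-x_1)·g_1 from -x_1^2 - 11x_1x_2 + 8x_1 + x_2 - 1 → -11x_1x_2 + 8x_1 + x_2 - 1
  leading term x_1x_2: subtract (-11x_2)·g_1 from -11x_1x_2 + 8x_1 + x_2 - 1 → 8x_1 + x_2 - 1
  leading term x_1: subtract (8)·g_1 from 8x_1 + x_2 - 1 → x_2 - 1
  leading term x_2: subtract (1)·g_2 from x_2 - 1 → -1
  leading term 1: no divisor's leading term divides it; move -1 to the remainder.
  normal form = -1.
The normal form is nonzero, so p ∉ I. Since p minus its normal form lies in I, I + (p) = I + (r) where r = -1; decide whether this ideal is the whole ring.
Here r = -1 is a nonzero constant, hence a unit: 1 ∈ I + (p), the Gröbner basis of I + (p) is {1}, and the enlarged system has no common solution — adjoining p is inconsistent.

Adjoining -x_1^2 - 11x_1x_2 + 8x_1 + x_2 - 1 makes the ideal the whole ring: the system is inconsistent.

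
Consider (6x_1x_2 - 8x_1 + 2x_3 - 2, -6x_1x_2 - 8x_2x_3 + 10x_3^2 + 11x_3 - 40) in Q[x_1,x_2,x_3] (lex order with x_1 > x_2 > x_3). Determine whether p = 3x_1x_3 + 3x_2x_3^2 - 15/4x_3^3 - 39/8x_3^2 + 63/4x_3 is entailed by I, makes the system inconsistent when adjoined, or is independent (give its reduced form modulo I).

First compute the reduced Gröbner basis of I by Buchberger's algorithm.
f_1 = 6x_1x_2 - 8x_1 + 2x_3 - 2, LT = x_1x_2.
f_2 = -6x_1x_2 - 8x_2x_3 + 10x_3^2 + 11x_3 - 40, LT = x_1x_2.

S(f_1,f_2): lcm = x_1x_2. S = -4/3x_1 - 4/3x_2x_3 + 5/3x_3^2 + 13/6x_3 - 7.
  reduce S modulo (f_1, f_2):
  remainder -4/3x_1 - 4/3x_2x_3 + 5/3x_3^2 + 13/6x_3 - 7 ≠ 0; add h_3 = -4/3x_1 - 4/3x_2x_3 + 5/3x_3^2 + 13/6x_3 - 7 to the basis.

S(f_1,h_3): lcm = x_1x_2. S = -4/3x_1 - x_2^2x_3 + 5/4x_2x_3^2 + 13/8x_2x_3 - 21/4x_2 + 1/3x_3 - 1/3.
  reduce S modulo (f_1, f_2, h_3):
  remainder -x_2^2x_3 + 5/4x_2x_3^2 + 71/24x_2x_3 - 21/4x_2 - 5/3x_3^2 - 11/6x_3 + 20/3 ≠ 0; add h_4 = -x_2^2x_3 + 5/4x_2x_3^2 + 71/24x_2x_3 - 21/4x_2 - 5/3x_3^2 - 11/6x_3 + 20/3 to the basis.

The other S-polynomials (S(f_2,h_3), S(f_1,h_4), S(f_2,h_4), S(h_3,h_4)) all reduce to 0 modulo the current basis, so we have a Gröbner basis.
Inter-reduce: drop elements whose leading term is divisible by another's, tail-reduce, and make monic.
Reduced Gröbner basis: {x_1 + x_2x_3 - 5/4x_3^2 - 13/8x_3 + 21/4, x_2^2x_3 - 5/4x_2x_3^2 - 71/24x_2x_3 + 21/4x_2 + 5/3x_3^2 + 11/6x_3 - 20/3}.
Label its elements g_1 = x_1 + x_2x_3 - 5/4x_3^2 - 13/8x_3 + 21/4, g_2 = x_2^2x_3 - 5/4x_2x_3^2 - 71/24x_2x_3 + 21/4x_2 + 5/3x_3^2 + 11/6x_3 - 20/3.

Reduce p = 3x_1x_3 + 3x_2x_3^2 - 15/4x_3^3 - 39/8x_3^2 + 63/4x_3 modulo G:
  leading term x_1x_3: subtract (3x_3)·g_1 from 3x_1x_3 + 3x_2x_3^2 - 15/4x_3^3 - 39/8x_3^2 + 63/4x_3 → 0
  normal form = 0.
Since the normal form is 0, p ∈ I.

3x_1x_3 + 3x_2x_3^2 - 15/4x_3^3 - 39/8x_3^2 + 63/4x_3 lies in I (it reduces to 0).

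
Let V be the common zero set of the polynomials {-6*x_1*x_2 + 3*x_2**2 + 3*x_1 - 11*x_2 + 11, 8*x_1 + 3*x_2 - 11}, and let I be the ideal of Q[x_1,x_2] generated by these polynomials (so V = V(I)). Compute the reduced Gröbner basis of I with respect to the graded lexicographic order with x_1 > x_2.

G = {x_2**2 - 163/42*x_2 + 121/42, x_1 + 3/8*x_2 - 11/8}

Buchberger's algorithm terminates because the ascending chain of leading-term ideals stabilizes.

f_1 = -6*x_1*x_2 + 3*x_2**2 + 3*x_1 - 11*x_2 + 11, LT = x_1*x_2.
f_2 = 8*x_1 + 3*x_2 - 11, LT = x_1.

S(f_1,f_2): lcm = x_1*x_2. S = -7/8*x_2**2 - 1/2*x_1 + 77/24*x_2 - 11/6.
  leading term x_2**2: no divisor's leading term divides it; move -7/8*x_2**2 to the remainder.
  leading term x_1: subtract (-1/16)·f_2 from -1/2*x_1 + 77/24*x_2 - 11/6 → 163/48*x_2 - 121/48
  leading term x_2: no divisor's leading term divides it; move 163/48*x_2 to the remainder.
  leading term 1: no divisor's leading term divides it; move -121/48 to the remainder.
  remainder -7/8*x_2**2 + 163/48*x_2 - 121/48 ≠ 0; add g_3 = -7/8*x_2**2 + 163/48*x_2 - 121/48 to the basis.

The other S-polynomials (S(f_1,g_3), S(f_2,g_3)) all reduce to 0 modulo the current basis, so we have a Gröbner basis.
Inter-reduce: drop elements whose leading term is divisible by another's, tail-reduce, and make monic.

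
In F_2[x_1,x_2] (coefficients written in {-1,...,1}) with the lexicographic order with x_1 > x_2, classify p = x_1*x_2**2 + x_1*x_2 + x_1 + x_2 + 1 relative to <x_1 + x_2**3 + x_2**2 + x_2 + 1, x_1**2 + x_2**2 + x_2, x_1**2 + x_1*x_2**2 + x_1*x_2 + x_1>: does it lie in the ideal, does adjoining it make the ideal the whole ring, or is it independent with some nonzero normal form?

First compute the reduced Gröbner basis of I by Buchberger's algorithm.
f_1 = x_1 + x_2**3 + x_2**2 + x_2 + 1, LT = x_1.
f_2 = x_1**2 + x_2**2 + x_2, LT = x_1**2.
f_3 = x_1**2 + x_1*x_2**2 + x_1*x_2 + x_1, LT = x_1**2.

S(f_1,f_2): lcm = x_1**2. S = x_1*x_2**3 + x_1*x_2**2 + x_1*x_2 + x_1 + x_2**2 + x_2.
  reduce S modulo (f_1, f_2, f_3):
  remainder x_2**6 + x_2**4 + x_2 + 1 ≠ 0; add h_4 = x_2**6 + x_2**4 + x_2 + 1 to the basis.

S(f_1,f_3): lcm = x_1**2. S = x_1*x_2**3.
  reduce S modulo (f_1, f_2, f_3, h_4):
  remainder x_2**5 + x_2**3 + x_2 + 1 ≠ 0; add h_5 = x_2**5 + x_2**3 + x_2 + 1 to the basis.

S(h_4,h_5): lcm = x_2**6. S = x_2**2 + 1.
  reduce S modulo (f_1, f_2, f_3, h_4, h_5):
  remainder x_2**2 + 1 ≠ 0; add h_6 = x_2**2 + 1 to the basis.

S(h_4,h_6): lcm = x_2**6. S = x_2 + 1.
  reduce S modulo (f_1, f_2, f_3, h_4, h_5, h_6):
  remainder x_2 + 1 ≠ 0; add h_7 = x_2 + 1 to the basis.

The other S-polynomials (S(f_2,f_3), S(f_1,h_4), S(f_2,h_4), S(f_3,h_4), S(f_1,h_5), S(f_2,h_5), S(f_3,h_5), S(f_1,h_6), S(f_2,h_6), S(f_3,h_6), S(h_5,h_6), S(f_1,h_7), S(f_2,h_7), S(f_3,h_7), S(h_4,h_7), S(h_5,h_7), S(h_6,h_7)) all reduce to 0 modulo the current basis, so we have a Gröbner basis.
Inter-reduce: drop elements whose leading term is divisible by another's, tail-reduce, and make monic.
Reduced Gröbner basis: {x_1, x_2 + 1}.
Label its elements g_1 = x_1, g_2 = x_2 + 1.

Reduce p = x_1*x_2**2 + x_1*x_2 + x_1 + x_2 + 1 modulo G:
  leading term x_1*x_2**2: subtract (x_2**2)·g_1 from x_1*x_2**2 + x_1*x_2 + x_1 + x_2 + 1 → x_1*x_2 + x_1 + x_2 + 1
  leading term x_1*x_2: subtract (x_2)·g_1 from x_1*x_2 + x_1 + x_2 + 1 → x_1 + x_2 + 1
  leading term x_1: subtract (1)·g_1 from x_1 + x_2 + 1 → x_2 + 1
  leading term x_2: subtract (1)·g_2 from x_2 + 1 → 0
  normal form = 0.
Since the normal form is 0, p ∈ I.

x_1*x_2**2 + x_1*x_2 + x_1 + x_2 + 1 lies in I (it reduces to 0).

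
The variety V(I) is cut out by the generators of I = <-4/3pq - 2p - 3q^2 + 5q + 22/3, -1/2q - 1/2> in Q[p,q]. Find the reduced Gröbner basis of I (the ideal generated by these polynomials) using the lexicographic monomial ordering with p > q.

f_1 = -4/3pq - 2p - 3q^2 + 5q + 22/3, LT = pq.
f_2 = -1/2q - 1/2, LT = q.

S(f_1,f_2): lcm = pq. S = 1/2p + 9/4q^2 - 15/4q - 11/2.
  leading term p: no divisor's leading term divides it; move 1/2p to the remainder.
  leading term q^2: subtract (-9/2q)·f_2 from 9/4q^2 - 15/4q - 11/2 → -6q - 11/2
  leading term q: subtract (12)·f_2 from -6q - 11/2 → 1/2
  leading term 1: no divisor's leading term divides it; move 1/2 to the remainder.
  remainder 1/2p + 1/2 ≠ 0; add g_3 = 1/2p + 1/2 to the basis.

The other S-polynomials (S(f_1,g_3), S(f_2,g_3)) all reduce to 0 modulo the current basis, so we have a Gröbner basis.
Inter-reduce: drop elements whose leading term is divisible by another's, tail-reduce, and make monic.

G = {p + 1, q + 1}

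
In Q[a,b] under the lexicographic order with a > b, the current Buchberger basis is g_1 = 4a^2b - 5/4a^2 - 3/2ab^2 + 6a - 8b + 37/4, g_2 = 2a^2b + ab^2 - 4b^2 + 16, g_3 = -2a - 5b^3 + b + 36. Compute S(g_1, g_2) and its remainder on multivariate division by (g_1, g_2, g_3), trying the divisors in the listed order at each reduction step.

S(g_1, g_2) = -5/16a^2 - 7/8ab^2 + 3/2a + 2b^2 - 2b - 91/16; remainder on division = -125/64b^6 + 35/16b^5 + 25/32b^4 + 383/16b^3 - 885/64b^2 - 55/8b - 1279/16.

lcm(LM(g_1), LM(g_2)) = a^2b.
S = (lcm/LT(g_1))·g_1 − (lcm/LT(g_2))·g_2 = -5/16a^2 - 7/8ab^2 + 3/2a + 2b^2 - 2b - 91/16.
Reduce S modulo (g_1, g_2, g_3) in that order:
  leading term a^2: subtract (5/32a)·g_3 from -5/16a^2 - 7/8ab^2 + 3/2a + 2b^2 - 2b - 91/16 → 25/32ab^3 - 7/8ab^2 - 5/32ab - 33/8a + 2b^2 - 2b - 91/16
  leading term ab^3: subtract (-25/64b^3)·g_3 from 25/32ab^3 - 7/8ab^2 - 5/32ab - 33/8a + 2b^2 - 2b - 91/16 → -7/8ab^2 - 5/32ab - 33/8a - 125/64b^6 + 25/64b^4 + 225/16b^3 + 2b^2 - 2b - 91/16
  leading term ab^2: subtract (7/16b^2)·g_3 from -7/8ab^2 - 5/32ab - 33/8a - 125/64b^6 + 25/64b^4 + 225/16b^3 + 2b^2 - 2b - 91/16 → -5/32ab - 33/8a - 125/64b^6 + 35/16b^5 + 25/64b^4 + 109/8b^3 - 55/4b^2 - 2b - 91/16
  leading term ab: subtract (5/64b)·g_3 from -5/32ab - 33/8a - 125/64b^6 + 35/16b^5 + 25/64b^4 + 109/8b^3 - 55/4b^2 - 2b - 91/16 → -33/8a - 125/64b^6 + 35/16b^5 + 25/32b^4 + 109/8b^3 - 885/64b^2 - 77/16b - 91/16
  leading term a: subtract (33/16)·g_3 from -33/8a - 125/64b^6 + 35/16b^5 + 25/32b^4 + 109/8b^3 - 885/64b^2 - 77/16b - 91/16 → -125/64b^6 + 35/16b^5 + 25/32b^4 + 383/16b^3 - 885/64b^2 - 55/8b - 1279/16
  leading term b^6: no divisor's leading term divides it; move -125/64b^6 to the remainder.
  leading term b^5: no divisor's leading term divides it; move 35/16b^5 to the remainder.
  leading term b^4: no divisor's leading term divides it; move 25/32b^4 to the remainder.
  leading term b^3: no divisor's leading term divides it; move 383/16b^3 to the remainder.
  leading term b^2: no divisor's leading term divides it; move -885/64b^2 to the remainder.
  leading term b: no divisor's leading term divides it; move -55/8b to the remainder.
  leading term 1: no divisor's leading term divides it; move -1279/16 to the remainder.
The remainder -125/64b^6 + 35/16b^5 + 25/32b^4 + 383/16b^3 - 885/64b^2 - 55/8b - 1279/16 is nonzero, so it would be added as the next basis element.
An S-polynomial is built so that the two leading terms cancel; whether anything survives reduction is exactly the Gröbner-basis criterion.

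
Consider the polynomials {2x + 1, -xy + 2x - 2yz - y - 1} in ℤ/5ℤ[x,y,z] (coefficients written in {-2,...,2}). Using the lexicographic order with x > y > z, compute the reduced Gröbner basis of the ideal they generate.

G = {x - 2, yz - y + 1}

f_1 = 2x + 1, LT = x.
f_2 = -xy + 2x - 2yz - y - 1, LT = xy.

S(f_1,f_2): lcm = xy. S = 2x - 2yz + 2y - 1.
  leading term x: subtract (1)·f_1 from 2x - 2yz + 2y - 1 → -2yz + 2y - 2
  leading term yz: no divisor's leading term divides it; move -2yz to the remainder.
  leading term y: no divisor's leading term divides it; move 2y to the remainder.
  leading term 1: no divisor's leading term divides it; move -2 to the remainder.
  remainder -2yz + 2y - 2 ≠ 0; add g_3 = -2yz + 2y - 2 to the basis.

The other S-polynomials (S(f_1,g_3), S(f_2,g_3)) all reduce to 0 modulo the current basis, so we have a Gröbner basis.
Inter-reduce: drop elements whose leading term is divisible by another's, tail-reduce, and make monic.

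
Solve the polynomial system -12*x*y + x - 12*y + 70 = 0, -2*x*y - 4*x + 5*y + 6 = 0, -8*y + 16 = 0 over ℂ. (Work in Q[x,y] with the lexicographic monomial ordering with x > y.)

{(2, 2)}

Compute a lex Gröbner basis by Buchberger's algorithm.
f_1 = -12*x*y + x - 12*y + 70, LT = x*y.
f_2 = -2*x*y - 4*x + 5*y + 6, LT = x*y.
f_3 = -8*y + 16, LT = y.

S(f_1,f_2): lcm = x*y. S = -25/12*x + 7/2*y - 17/6.
  leading term x: no divisor's leading term divides it; move -25/12*x to the remainder.
  leading term y: subtract (-7/16)·f_3 from 7/2*y - 17/6 → 25/6
  leading term 1: no divisor's leading term divides it; move 25/6 to the remainder.
  remainder -25/12*x + 25/6 ≠ 0; add h_4 = -25/12*x + 25/6 to the basis.

The other S-polynomials (S(f_1,f_3), S(f_2,f_3), S(f_1,h_4), S(f_2,h_4), S(f_3,h_4)) all reduce to 0 modulo the current basis, so we have a Gröbner basis.
Inter-reduce: drop elements whose leading term is divisible by another's, tail-reduce, and make monic.
Reduced Gröbner basis: {x - 2, y - 2}.

From the last basis element, y - 2 = 0, so y takes values in {2}. Each choice, substituted upward through the basis, yields the corresponding point(s) of the solution set.
  y = 2: the earlier basis element becomes x - 2 = 0, giving x = 2 — point (2, 2).
Each listed point satisfies every original equation (direct substitution).
Zero-dimensionality of the ideal guarantees finitely many solutions over ℂ.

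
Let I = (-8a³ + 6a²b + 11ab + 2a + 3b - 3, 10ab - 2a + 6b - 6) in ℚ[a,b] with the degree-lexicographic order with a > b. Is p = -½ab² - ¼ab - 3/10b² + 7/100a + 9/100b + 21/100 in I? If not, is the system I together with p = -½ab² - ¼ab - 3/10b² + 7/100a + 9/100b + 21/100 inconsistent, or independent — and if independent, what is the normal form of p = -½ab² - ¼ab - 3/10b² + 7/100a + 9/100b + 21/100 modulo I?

-½ab² - ¼ab - 3/10b² + 7/100a + 9/100b + 21/100 lies in I (it reduces to 0).

First compute the reduced Gröbner basis of I by Buchberger's algorithm.
f_1 = -8a³ + 6a²b + 11ab + 2a + 3b - 3, LT = a³.
f_2 = 10ab - 2a + 6b - 6, LT = ab.

S(f_1,f_2): lcm = a³b. S = -¾a²b² + ⅕a³ - ⅗a²b - 11/8ab² + ⅗a² - ¼ab - ⅜b² + ⅜b.
  leading term a²b²: subtract (-3/40ab)·f_2 from -¾a²b² + ⅕a³ - ⅗a²b - 11/8ab² + ⅗a² - ¼ab - ⅜b² + ⅜b → ⅕a³ - ¾a²b - 37/40ab² + ⅗a² - 7/10ab - ⅜b² + ⅜b
  leading term a³: subtract (-1/40)·f_1 from ⅕a³ - ¾a²b - 37/40ab² + ⅗a² - 7/10ab - ⅜b² + ⅜b → -⅗a²b - 37/40ab² + ⅗a² - 17/40ab - ⅜b² + 1/20a + 9/20b - 3/40
  leading term a²b: subtract (-3/50a)·f_2 from -⅗a²b - 37/40ab² + ⅗a² - 17/40ab - ⅜b² + 1/20a + 9/20b - 3/40 → -37/40ab² + 12/25a² - 13/200ab - ⅜b² - 31/100a + 9/20b - 3/40
  leading term ab²: subtract (-37/400b)·f_2 from -37/40ab² + 12/25a² - 13/200ab - ⅜b² - 31/100a + 9/20b - 3/40 → 12/25a² - ¼ab + 9/50b² - 31/100a - 21/200b - 3/40
  leading term a²: no divisor's leading term divides it; move 12/25a² to the remainder.
  leading term ab: subtract (-1/40)·f_2 from -¼ab + 9/50b² - 31/100a - 21/200b - 3/40 → 9/50b² - 9/25a + 9/200b - 9/40
  leading term b²: no divisor's leading term divides it; move 9/50b² to the remainder.
  leading term a: no divisor's leading term divides it; move -9/25a to the remainder.
  leading term b: no divisor's leading term divides it; move 9/200b to the remainder.
  leading term 1: no divisor's leading term divides it; move -9/40 to the remainder.
  remainder 12/25a² + 9/50b² - 9/25a + 9/200b - 9/40 ≠ 0; add h_3 = 12/25a² + 9/50b² - 9/25a + 9/200b - 9/40 to the basis.

S(f_2,h_3): lcm = a²b. S = -⅜b³ - ⅕a² + 27/20ab - 3/32b² - ⅗a + 15/32b.
  leading term b³: no divisor's leading term divides it; move -⅜b³ to the remainder.
  leading term a²: subtract (-5/12)·h_3 from -⅕a² + 27/20ab - 3/32b² - ⅗a + 15/32b → 27/20ab - 3/160b² - ¾a + 39/80b - 3/32
  leading term ab: subtract (27/200)·f_2 from 27/20ab - 3/160b² - ¾a + 39/80b - 3/32 → -3/160b² - 12/25a - 129/400b + 573/800
  leading term b²: no divisor's leading term divides it; move -3/160b² to the remainder.
  leading term a: no divisor's leading term divides it; move -12/25a to the remainder.
  leading term b: no divisor's leading term divides it; move -129/400b to the remainder.
  leading term 1: no divisor's leading term divides it; move 573/800 to the remainder.
  remainder -⅜b³ - 3/160b² - 12/25a - 129/400b + 573/800 ≠ 0; add h_4 = -⅜b³ - 3/160b² - 12/25a - 129/400b + 573/800 to the basis.

The other S-polynomials (S(f_1,h_3), S(f_1,h_4), S(f_2,h_4), S(h_3,h_4)) all reduce to 0 modulo the current basis, so we have a Gröbner basis.
Inter-reduce: drop elements whose leading term is divisible by another's, tail-reduce, and make monic.
Reduced Gröbner basis: {b³ + 1/20b² + 32/25a + 43/50b - 191/100, a² + ⅜b² - ¾a + 3/32b - 15/32, ab - ⅕a + ⅗b - ⅗}.
Label its elements g_1 = b³ + 1/20b² + 32/25a + 43/50b - 191/100, g_2 = a² + ⅜b² - ¾a + 3/32b - 15/32, g_3 = ab - ⅕a + ⅗b - ⅗.

Reduce p = -½ab² - ¼ab - 3/10b² + 7/100a + 9/100b + 21/100 modulo G:
  leading term ab²: subtract (-½b)·g_3 from -½ab² - ¼ab - 3/10b² + 7/100a + 9/100b + 21/100 → -7/20ab + 7/100a - 21/100b + 21/100
  leading term ab: subtract (-7/20)·g_3 from -7/20ab + 7/100a - 21/100b + 21/100 → 0
  normal form = 0.
Since the normal form is 0, p ∈ I.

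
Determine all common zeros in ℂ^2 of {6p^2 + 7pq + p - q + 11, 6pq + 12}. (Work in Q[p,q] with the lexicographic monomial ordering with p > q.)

{(-1, 2), (5/12 - sqrt(23)*I/12, -5/2 - sqrt(23)*I/2), (5/12 + sqrt(23)*I/12, -5/2 + sqrt(23)*I/2)}

Compute a lex Gröbner basis by Buchberger's algorithm.
f_1 = 6p^2 + 7pq + p - q + 11, LT = p^2.
f_2 = 6pq + 12, LT = pq.

S(f_1,f_2): lcm = p^2q. S = 7/6pq^2 + 1/6pq - 2p - 1/6q^2 + 11/6q.
  leading term pq^2: subtract (7/36q)·f_2 from 7/6pq^2 + 1/6pq - 2p - 1/6q^2 + 11/6q → 1/6pq - 2p - 1/6q^2 - 1/2q
  leading term pq: subtract (1/36)·f_2 from 1/6pq - 2p - 1/6q^2 - 1/2q → -2p - 1/6q^2 - 1/2q - 1/3
  leading term p: no divisor's leading term divides it; move -2p to the remainder.
  leading term q^2: no divisor's leading term divides it; move -1/6q^2 to the remainder.
  leading term q: no divisor's leading term divides it; move -1/2q to the remainder.
  leading term 1: no divisor's leading term divides it; move -1/3 to the remainder.
  remainder -2p - 1/6q^2 - 1/2q - 1/3 ≠ 0; add h_3 = -2p - 1/6q^2 - 1/2q - 1/3 to the basis.

S(f_1,h_3): lcm = p^2. S = -1/12pq^2 + 11/12pq - 1/6q + 11/6.
  leading term pq^2: subtract (-1/72q)·f_2 from -1/12pq^2 + 11/12pq - 1/6q + 11/6 → 11/12pq + 11/6
  leading term pq: subtract (11/72)·f_2 from 11/12pq + 11/6 → 0
  remainder 0.

S(f_2,h_3): lcm = pq. S = -1/12q^3 - 1/4q^2 - 1/6q + 2.
  leading term q^3: no divisor's leading term divides it; move -1/12q^3 to the remainder.
  leading term q^2: no divisor's leading term divides it; move -1/4q^2 to the remainder.
  leading term q: no divisor's leading term divides it; move -1/6q to the remainder.
  leading term 1: no divisor's leading term divides it; move 2 to the remainder.
  remainder -1/12q^3 - 1/4q^2 - 1/6q + 2 ≠ 0; add h_4 = -1/12q^3 - 1/4q^2 - 1/6q + 2 to the basis.

S(f_1,h_4): leading monomials are coprime, so the S-polynomial reduces to 0 (Buchberger's first criterion).
S(f_2,h_4): lcm = pq^3. S = -3pq^2 - 2pq + 24p + 2q^2.
  leading term pq^2: subtract (-1/2q)·f_2 from -3pq^2 - 2pq + 24p + 2q^2 → -2pq + 24p + 2q^2 + 6q
  leading term pq: subtract (-1/3)·f_2 from -2pq + 24p + 2q^2 + 6q → 24p + 2q^2 + 6q + 4
  leading term p: subtract (-12)·h_3 from 24p + 2q^2 + 6q + 4 → 0
  remainder 0.

S(h_3,h_4): leading monomials are coprime, so the S-polynomial reduces to 0 (Buchberger's first criterion).
Every S-polynomial of the final basis reduces to 0, so we have a Gröbner basis.
Inter-reduce: drop elements whose leading term is divisible by another's, tail-reduce, and make monic.
Reduced Gröbner basis: {p + 1/12q^2 + 1/4q + 1/6, q^3 + 3q^2 + 2q - 24}.

The lex basis is triangular: the last element involves only q. Solving q^3 + 3q^2 + 2q - 24 = 0 gives q ∈ {2, -5/2 - sqrt(23)*I/2, -5/2 + sqrt(23)*I/2}; substituting each value into the earlier elements determines the remaining variables.
  q = 2: the earlier basis element becomes p + 1 = 0, giving p = -1 — point (-1, 2).
  q = -5/2 - sqrt(23)*I/2: the earlier basis element becomes p - 5/12 + sqrt(23)*I/12 = 0, giving p = 5/12 - sqrt(23)*I/12 — point (5/12 - sqrt(23)*I/12, -5/2 - sqrt(23)*I/2).
  q = -5/2 + sqrt(23)*I/2: the earlier basis element becomes p - 5/12 - sqrt(23)*I/12 = 0, giving p = 5/12 + sqrt(23)*I/12 — point (5/12 + sqrt(23)*I/12, -5/2 + sqrt(23)*I/2).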